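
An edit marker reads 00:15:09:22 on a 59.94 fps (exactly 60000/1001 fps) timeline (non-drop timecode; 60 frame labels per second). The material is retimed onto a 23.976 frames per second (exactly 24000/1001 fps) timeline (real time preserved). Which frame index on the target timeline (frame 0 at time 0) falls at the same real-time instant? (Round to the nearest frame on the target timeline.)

Source frame index: (0×3600 + 15×60 + 9) × 60 + 22 = 54562.
Real time: 54562 / (60000/1001) = 27308281/30000 s.
Target frame: (27308281/30000) × (24000/1001) = 109124/5 ≈ 21824.800 → 21825.

frame 21825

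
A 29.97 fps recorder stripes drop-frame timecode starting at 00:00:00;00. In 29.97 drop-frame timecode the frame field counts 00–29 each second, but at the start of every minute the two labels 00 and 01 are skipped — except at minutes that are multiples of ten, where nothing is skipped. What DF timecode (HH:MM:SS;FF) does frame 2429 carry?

00:01:21;01

Ten DF minutes hold 17982 frames, so frame 2429 lies in block 0 (frames 0–17981) with 2429 frames into that block.
The block's first minute is 1800 frames and the rest 1798 each; 2429 frames reaches minute 1, so 0 × 18 + 1 × 2 = 2 labels have been skipped so far.
Adding those back, label number 2429 + 2 = 2431 at 30 labels/s is 81 s + 1 f = 0 h 1 min 21 s frame 1, i.e. 00:01:21;01.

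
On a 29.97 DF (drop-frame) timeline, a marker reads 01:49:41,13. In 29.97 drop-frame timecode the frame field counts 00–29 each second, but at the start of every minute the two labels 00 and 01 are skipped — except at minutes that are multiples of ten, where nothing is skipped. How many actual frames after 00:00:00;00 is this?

197245

Complete 10-minute blocks: 10, each 17982 frames → 179820.
Remaining 9 whole minutes in the current block: 1800 + 8 × 1798 = 16184 frames.
Within the current minute: 41 × 30 + 13 − 2 = 1241 (labels ;00/;01 skipped at this minute). Total = 179820 + 16184 + 1241 = 197245.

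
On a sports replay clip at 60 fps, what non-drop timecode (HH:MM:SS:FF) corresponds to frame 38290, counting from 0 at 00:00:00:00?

00:10:38:10

38290 ÷ 60 = 638 full seconds, remainder 10 frames.
638 s = 0 h 10 min 38 s.
Timecode: 00:10:38:10.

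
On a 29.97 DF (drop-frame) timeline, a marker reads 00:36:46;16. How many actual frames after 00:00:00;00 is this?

As if non-drop at 30 labels/s: (0 × 3600 + 36 × 60 + 46) × 30 + 16 = 66196.
Minute boundaries passed: 36; those not divisible by 10: 36 − 3 = 33; dropped labels = 2 × 33 = 66.
Actual frame index = 66196 − 66 = 66130.

66130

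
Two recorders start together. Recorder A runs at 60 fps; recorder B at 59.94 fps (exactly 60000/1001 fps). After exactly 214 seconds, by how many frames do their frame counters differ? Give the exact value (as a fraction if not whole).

A emits 60 × 214 = 12840 frames; B emits 60000/1001 × 214 = 12840000/1001.
Difference = 12840/1001 frames (≈ 12.8272); B is behind A.

12840/1001 frames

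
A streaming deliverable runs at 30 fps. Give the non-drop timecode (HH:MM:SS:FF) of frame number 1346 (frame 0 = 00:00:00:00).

1346 ÷ 30 = 44 full seconds, remainder 26 frames.
44 s = 0 h 0 min 44 s.
Timecode: 00:00:44:26.

00:00:44:26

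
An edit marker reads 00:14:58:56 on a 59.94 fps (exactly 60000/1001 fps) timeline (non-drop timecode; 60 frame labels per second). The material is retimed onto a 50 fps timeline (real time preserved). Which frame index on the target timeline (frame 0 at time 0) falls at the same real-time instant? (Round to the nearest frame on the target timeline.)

Source frame index: (0×3600 + 14×60 + 58) × 60 + 56 = 53936.
Real time: 53936 / (60000/1001) = 3374371/3750 s.
Target frame: (3374371/3750) × (50) = 3374371/75 ≈ 44991.613 → 44992.

frame 44992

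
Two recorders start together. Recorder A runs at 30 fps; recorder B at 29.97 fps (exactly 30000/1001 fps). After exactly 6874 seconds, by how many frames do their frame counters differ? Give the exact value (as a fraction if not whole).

29460/143 frames

A emits 30 × 6874 = 206220 frames; B emits 30000/1001 × 6874 = 29460000/143.
Difference = 29460/143 frames (≈ 206.0140); B is behind A.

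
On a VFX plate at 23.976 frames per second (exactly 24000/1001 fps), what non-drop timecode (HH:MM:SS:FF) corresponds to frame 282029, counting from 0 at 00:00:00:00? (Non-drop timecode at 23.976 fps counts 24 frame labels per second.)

282029 ÷ 24 = 11751 full seconds, remainder 5 frames.
11751 s = 3 h 15 min 51 s.
Timecode: 03:15:51:05.

03:15:51:05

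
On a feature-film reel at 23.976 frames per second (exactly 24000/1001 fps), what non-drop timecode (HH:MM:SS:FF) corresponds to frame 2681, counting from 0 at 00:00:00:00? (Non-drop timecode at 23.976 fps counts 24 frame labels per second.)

00:01:51:17

2681 ÷ 24 = 111 full seconds, remainder 17 frames.
111 s = 0 h 1 min 51 s.
Timecode: 00:01:51:17.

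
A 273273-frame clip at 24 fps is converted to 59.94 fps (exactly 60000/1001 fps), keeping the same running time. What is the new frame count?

Target frames = source frames × (target rate / source rate) = 273273 × (60000/1001)/(24) = 273273 × 2500/1001 = 682500.

682500 frames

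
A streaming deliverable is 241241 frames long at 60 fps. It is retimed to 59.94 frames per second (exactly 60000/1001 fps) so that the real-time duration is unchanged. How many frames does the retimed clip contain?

241000 frames

Target frames = source frames × (target rate / source rate) = 241241 × (60000/1001)/(60) = 241241 × 1000/1001 = 241000.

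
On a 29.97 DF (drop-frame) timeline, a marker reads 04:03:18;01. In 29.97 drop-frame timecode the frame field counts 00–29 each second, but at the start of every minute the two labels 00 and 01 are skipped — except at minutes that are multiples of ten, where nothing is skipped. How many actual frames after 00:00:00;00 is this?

437503

As if non-drop at 30 labels/s: (4 × 3600 + 3 × 60 + 18) × 30 + 1 = 437941.
Minute boundaries passed: 243; those not divisible by 10: 243 − 24 = 219; dropped labels = 2 × 219 = 438.
Actual frame index = 437941 − 438 = 437503.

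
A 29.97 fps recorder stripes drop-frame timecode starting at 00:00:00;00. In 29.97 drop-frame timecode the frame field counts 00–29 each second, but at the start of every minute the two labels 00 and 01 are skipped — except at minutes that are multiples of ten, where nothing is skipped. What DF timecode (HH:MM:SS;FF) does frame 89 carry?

00:00:02;29

Ten DF minutes hold 17982 frames, so frame 89 lies in block 0 (frames 0–17981) with 89 frames into that block.
The block's first minute is 1800 frames and the rest 1798 each; 89 frames reaches minute 0, so 0 × 18 + 0 × 2 = 0 labels have been skipped so far.
Adding those back, label number 89 + 0 = 89 at 30 labels/s is 2 s + 29 f = 0 h 0 min 2 s frame 29, i.e. 00:00:02;29.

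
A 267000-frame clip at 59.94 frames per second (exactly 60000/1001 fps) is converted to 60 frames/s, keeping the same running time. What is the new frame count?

267267 frames

Target frames = source frames × (target rate / source rate) = 267000 × (60)/(60000/1001) = 267000 × 1001/1000 = 267267.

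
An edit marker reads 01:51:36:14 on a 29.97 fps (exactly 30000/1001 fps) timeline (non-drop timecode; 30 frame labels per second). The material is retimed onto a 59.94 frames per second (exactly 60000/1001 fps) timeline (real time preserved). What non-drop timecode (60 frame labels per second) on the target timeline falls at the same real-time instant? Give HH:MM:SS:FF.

Source frame index: (1×3600 + 51×60 + 36) × 30 + 14 = 200894.
Real time: 200894 / (30000/1001) = 100547447/15000 s.
Target frame: (100547447/15000) × (60000/1001) = 401788.
At 60 labels/s: frame 401788 → 01:51:36:28.

01:51:36:28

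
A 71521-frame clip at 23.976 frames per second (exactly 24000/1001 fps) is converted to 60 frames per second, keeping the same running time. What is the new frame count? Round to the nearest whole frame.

Frames at target rate = 71521 × (60) / (24000/1001) = 71592521/400 ≈ 178981.302.
Nearest whole frame: 178981.

178981 frames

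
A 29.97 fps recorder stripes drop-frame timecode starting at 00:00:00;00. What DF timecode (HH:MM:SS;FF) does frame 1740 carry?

00:00:58;00

Ten DF minutes hold 17982 frames, so frame 1740 lies in block 0 (frames 0–17981) with 1740 frames into that block.
The block's first minute is 1800 frames and the rest 1798 each; 1740 frames reaches minute 0, so 0 × 18 + 0 × 2 = 0 labels have been skipped so far.
Adding those back, label number 1740 + 0 = 1740 at 30 labels/s is 58 s + 0 f = 0 h 0 min 58 s frame 0, i.e. 00:00:58;00.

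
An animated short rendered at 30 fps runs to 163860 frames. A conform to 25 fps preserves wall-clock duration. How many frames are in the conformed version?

136550 frames

Target frames = source frames × (target rate / source rate) = 163860 × (25)/(30) = 163860 × 5/6 = 136550.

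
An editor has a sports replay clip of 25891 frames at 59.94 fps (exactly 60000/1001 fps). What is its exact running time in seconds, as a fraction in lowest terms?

Running time = 25891 ÷ (60000/1001) = 25891 × 1001/60000 = 25916891/60000 s.

25916891/60000 seconds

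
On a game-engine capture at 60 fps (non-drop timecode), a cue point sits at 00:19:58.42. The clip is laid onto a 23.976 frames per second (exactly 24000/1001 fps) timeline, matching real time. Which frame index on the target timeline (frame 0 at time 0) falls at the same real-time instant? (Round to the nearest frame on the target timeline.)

frame 28740

Source frame index: (0×3600 + 19×60 + 58) × 60 + 42 = 71922.
Real time: 71922 / (60) = 11987/10 s.
Target frame: (11987/10) × (24000/1001) = 28768800/1001 ≈ 28740.060 → 28740.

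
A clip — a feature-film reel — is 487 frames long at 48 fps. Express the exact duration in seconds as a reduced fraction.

487/48 seconds

Running time = 487 ÷ (48) = 487 × 1/48 = 487/48 s.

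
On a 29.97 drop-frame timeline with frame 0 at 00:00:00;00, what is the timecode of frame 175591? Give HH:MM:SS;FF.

Ten DF minutes hold 17982 frames, so frame 175591 lies in block 9 (frames 161838–179819) with 13753 frames into that block.
The block's first minute is 1800 frames and the rest 1798 each; 13753 frames reaches minute 7, so 9 × 18 + 7 × 2 = 176 labels have been skipped so far.
Adding those back, label number 175591 + 176 = 175767 at 30 labels/s is 5858 s + 27 f = 1 h 37 min 38 s frame 27, i.e. 01:37:38;27.

01:37:38;27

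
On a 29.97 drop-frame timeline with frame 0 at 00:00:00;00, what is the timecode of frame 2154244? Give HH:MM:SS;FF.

19:58:00;02

Ten DF minutes hold 17982 frames, so frame 2154244 lies in block 119 (frames 2139858–2157839) with 14386 frames into that block.
The block's first minute is 1800 frames and the rest 1798 each; 14386 frames reaches minute 8, so 119 × 18 + 8 × 2 = 2158 labels have been skipped so far.
Adding those back, label number 2154244 + 2158 = 2156402 at 30 labels/s is 71880 s + 2 f = 19 h 58 min 0 s frame 2, i.e. 19:58:00;02.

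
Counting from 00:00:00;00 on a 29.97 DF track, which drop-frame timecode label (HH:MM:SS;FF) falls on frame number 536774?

Each 10-minute DF block holds 10 × 60 × 30 − 9 × 2 = 17982 frames. 536774 ÷ 17982 → 29 full blocks, remainder 15296.
Within the partial block the first minute is 1800 frames and each further minute 1798, so 8 further minute boundaries passed. Total skipped labels = 18 × 29 + 2 × 8 = 538.
Non-drop label index = 536774 + 538 = 537312; at 30 labels/s that is 04:58:30:12, i.e. DF 04:58:30;12.

04:58:30;12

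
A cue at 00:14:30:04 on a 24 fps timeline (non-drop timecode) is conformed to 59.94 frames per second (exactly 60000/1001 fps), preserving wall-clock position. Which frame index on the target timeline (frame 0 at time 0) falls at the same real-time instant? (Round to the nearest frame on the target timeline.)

Source frame index: (0×3600 + 14×60 + 30) × 24 + 4 = 20884.
Real time: 20884 / (24) = 5221/6 s.
Target frame: (5221/6) × (60000/1001) = 52210000/1001 ≈ 52157.842 → 52158.

frame 52158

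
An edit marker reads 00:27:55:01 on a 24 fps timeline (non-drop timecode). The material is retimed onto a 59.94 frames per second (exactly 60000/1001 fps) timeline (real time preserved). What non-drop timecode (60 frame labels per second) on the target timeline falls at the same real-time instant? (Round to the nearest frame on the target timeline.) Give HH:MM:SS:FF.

Source frame index: (0×3600 + 27×60 + 55) × 24 + 1 = 40201.
Real time: 40201 / (24) = 40201/24 s.
Target frame: (40201/24) × (60000/1001) = 14357500/143 ≈ 100402.098 → 100402.
At 60 labels/s: frame 100402 → 00:27:53:22.

00:27:53:22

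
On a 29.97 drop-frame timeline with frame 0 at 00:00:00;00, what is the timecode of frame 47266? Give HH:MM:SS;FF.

00:26:17;04

Ten DF minutes hold 17982 frames, so frame 47266 lies in block 2 (frames 35964–53945) with 11302 frames into that block.
The block's first minute is 1800 frames and the rest 1798 each; 11302 frames reaches minute 6, so 2 × 18 + 6 × 2 = 48 labels have been skipped so far.
Adding those back, label number 47266 + 48 = 47314 at 30 labels/s is 1577 s + 4 f = 0 h 26 min 17 s frame 4, i.e. 00:26:17;04.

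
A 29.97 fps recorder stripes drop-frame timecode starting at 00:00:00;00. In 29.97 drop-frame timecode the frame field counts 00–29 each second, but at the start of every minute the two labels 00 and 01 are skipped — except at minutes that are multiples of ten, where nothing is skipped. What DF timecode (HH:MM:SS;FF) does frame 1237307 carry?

11:28:04;27

Ten DF minutes hold 17982 frames, so frame 1237307 lies in block 68 (frames 1222776–1240757) with 14531 frames into that block.
The block's first minute is 1800 frames and the rest 1798 each; 14531 frames reaches minute 8, so 68 × 18 + 8 × 2 = 1240 labels have been skipped so far.
Adding those back, label number 1237307 + 1240 = 1238547 at 30 labels/s is 41284 s + 27 f = 11 h 28 min 4 s frame 27, i.e. 11:28:04;27.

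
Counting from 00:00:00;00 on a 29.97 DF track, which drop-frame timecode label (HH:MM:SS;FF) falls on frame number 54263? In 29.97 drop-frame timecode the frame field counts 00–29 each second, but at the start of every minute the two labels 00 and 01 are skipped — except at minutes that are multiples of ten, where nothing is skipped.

Ten DF minutes hold 17982 frames, so frame 54263 lies in block 3 (frames 53946–71927) with 317 frames into that block.
The block's first minute is 1800 frames and the rest 1798 each; 317 frames reaches minute 0, so 3 × 18 + 0 × 2 = 54 labels have been skipped so far.
Adding those back, label number 54263 + 54 = 54317 at 30 labels/s is 1810 s + 17 f = 0 h 30 min 10 s frame 17, i.e. 00:30:10;17.

00:30:10;17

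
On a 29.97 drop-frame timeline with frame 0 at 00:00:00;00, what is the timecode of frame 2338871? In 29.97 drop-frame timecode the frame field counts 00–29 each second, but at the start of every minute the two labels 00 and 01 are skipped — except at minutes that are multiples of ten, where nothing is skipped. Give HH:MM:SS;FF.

21:40:40;11

Each 10-minute DF block holds 10 × 60 × 30 − 9 × 2 = 17982 frames. 2338871 ÷ 17982 → 130 full blocks, remainder 1211.
Within the partial block the first minute is 1800 frames and each further minute 1798, so 0 further minute boundaries passed. Total skipped labels = 18 × 130 + 2 × 0 = 2340.
Non-drop label index = 2338871 + 2340 = 2341211; at 30 labels/s that is 21:40:40:11, i.e. DF 21:40:40;11.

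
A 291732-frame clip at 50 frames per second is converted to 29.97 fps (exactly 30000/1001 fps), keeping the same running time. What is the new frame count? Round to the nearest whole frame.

174864 frames

Frames at target rate = 291732 × (30000/1001) / (50) = 25005600/143 ≈ 174864.336.
Nearest whole frame: 174864.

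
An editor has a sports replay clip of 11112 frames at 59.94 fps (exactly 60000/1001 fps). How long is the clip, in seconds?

185.3852 seconds

Running time = 11112 / (60000/1001) = 185.3852 s.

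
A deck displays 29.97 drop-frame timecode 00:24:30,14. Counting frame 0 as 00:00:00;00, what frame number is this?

Complete 10-minute blocks: 2, each 17982 frames → 35964.
Remaining 4 whole minutes in the current block: 1800 + 3 × 1798 = 7194 frames.
Within the current minute: 30 × 30 + 14 − 2 = 912 (labels ;00/;01 skipped at this minute). Total = 35964 + 7194 + 912 = 44070.

44070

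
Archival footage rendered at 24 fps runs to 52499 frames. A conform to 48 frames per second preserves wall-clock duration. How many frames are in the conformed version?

Target frames = source frames × (target rate / source rate) = 52499 × (48)/(24) = 52499 × 2 = 104998.

104998 frames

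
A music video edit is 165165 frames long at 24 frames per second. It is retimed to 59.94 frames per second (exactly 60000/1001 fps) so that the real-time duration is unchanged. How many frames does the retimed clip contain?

412500 frames

Target frames = source frames × (target rate / source rate) = 165165 × (60000/1001)/(24) = 165165 × 2500/1001 = 412500.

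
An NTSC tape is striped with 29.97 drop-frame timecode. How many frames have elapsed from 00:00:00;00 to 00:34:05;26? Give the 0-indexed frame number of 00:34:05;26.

61314

As if non-drop at 30 labels/s: (0 × 3600 + 34 × 60 + 5) × 30 + 26 = 61376.
Minute boundaries passed: 34; those not divisible by 10: 34 − 3 = 31; dropped labels = 2 × 31 = 62.
Actual frame index = 61376 − 62 = 61314.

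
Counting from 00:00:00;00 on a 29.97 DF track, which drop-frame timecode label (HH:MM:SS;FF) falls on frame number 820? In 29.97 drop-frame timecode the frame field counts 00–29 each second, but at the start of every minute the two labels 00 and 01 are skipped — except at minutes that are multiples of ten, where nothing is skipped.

Each 10-minute DF block holds 10 × 60 × 30 − 9 × 2 = 17982 frames. 820 ÷ 17982 → 0 full blocks, remainder 820.
Within the partial block the first minute is 1800 frames and each further minute 1798, so 0 further minute boundaries passed. Total skipped labels = 18 × 0 + 2 × 0 = 0.
Non-drop label index = 820 + 0 = 820; at 30 labels/s that is 00:00:27:10, i.e. DF 00:00:27;10.

00:00:27;10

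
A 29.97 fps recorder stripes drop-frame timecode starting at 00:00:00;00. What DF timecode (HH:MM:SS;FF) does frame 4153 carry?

00:02:18;17

Each 10-minute DF block holds 10 × 60 × 30 − 9 × 2 = 17982 frames. 4153 ÷ 17982 → 0 full blocks, remainder 4153.
Within the partial block the first minute is 1800 frames and each further minute 1798, so 2 further minute boundaries passed. Total skipped labels = 18 × 0 + 2 × 2 = 4.
Non-drop label index = 4153 + 4 = 4157; at 30 labels/s that is 00:02:18:17, i.e. DF 00:02:18;17.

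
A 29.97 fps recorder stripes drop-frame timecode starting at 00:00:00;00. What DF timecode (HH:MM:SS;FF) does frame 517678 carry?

Each 10-minute DF block holds 10 × 60 × 30 − 9 × 2 = 17982 frames. 517678 ÷ 17982 → 28 full blocks, remainder 14182.
Within the partial block the first minute is 1800 frames and each further minute 1798, so 7 further minute boundaries passed. Total skipped labels = 18 × 28 + 2 × 7 = 518.
Non-drop label index = 517678 + 518 = 518196; at 30 labels/s that is 04:47:53:06, i.e. DF 04:47:53;06.

04:47:53;06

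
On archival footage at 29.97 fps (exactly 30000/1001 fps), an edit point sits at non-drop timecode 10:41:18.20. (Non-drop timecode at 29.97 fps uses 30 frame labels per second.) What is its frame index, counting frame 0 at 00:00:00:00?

Total seconds to the label: (10 × 3600 + 41 × 60 + 18) = 38478.
Frame index = 38478 × 30 + 20 = 1154360.

1154360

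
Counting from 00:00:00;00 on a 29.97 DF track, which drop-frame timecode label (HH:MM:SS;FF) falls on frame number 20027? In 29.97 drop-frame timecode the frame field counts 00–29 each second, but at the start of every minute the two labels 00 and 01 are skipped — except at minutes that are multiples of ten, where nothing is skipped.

Ten DF minutes hold 17982 frames, so frame 20027 lies in block 1 (frames 17982–35963) with 2045 frames into that block.
The block's first minute is 1800 frames and the rest 1798 each; 2045 frames reaches minute 1, so 1 × 18 + 1 × 2 = 20 labels have been skipped so far.
Adding those back, label number 20027 + 20 = 20047 at 30 labels/s is 668 s + 7 f = 0 h 11 min 8 s frame 7, i.e. 00:11:08;07.

00:11:08;07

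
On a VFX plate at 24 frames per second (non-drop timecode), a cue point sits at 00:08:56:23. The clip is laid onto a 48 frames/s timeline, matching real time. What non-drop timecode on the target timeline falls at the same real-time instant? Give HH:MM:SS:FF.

00:08:56:46

Source frame index: (0×3600 + 8×60 + 56) × 24 + 23 = 12887.
Real time: 12887 / (24) = 12887/24 s.
Target frame: (12887/24) × (48) = 25774.
At 48 labels/s: frame 25774 → 00:08:56:46.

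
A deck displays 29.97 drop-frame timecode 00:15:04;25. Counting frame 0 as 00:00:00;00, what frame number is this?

As if non-drop at 30 labels/s: (0 × 3600 + 15 × 60 + 4) × 30 + 25 = 27145.
Minute boundaries passed: 15; those not divisible by 10: 15 − 1 = 14; dropped labels = 2 × 14 = 28.
Actual frame index = 27145 − 28 = 27117.

27117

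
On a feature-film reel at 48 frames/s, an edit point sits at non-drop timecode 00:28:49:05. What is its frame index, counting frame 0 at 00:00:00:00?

Total seconds to the label: (0 × 3600 + 28 × 60 + 49) = 1729.
Frame index = 1729 × 48 + 5 = 82997.

82997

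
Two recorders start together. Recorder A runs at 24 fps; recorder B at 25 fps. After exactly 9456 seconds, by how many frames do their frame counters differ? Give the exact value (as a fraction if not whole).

9456 frames

A emits 24 × 9456 = 226944 frames; B emits 25 × 9456 = 236400.
Difference = 9456 frames; B is ahead of A.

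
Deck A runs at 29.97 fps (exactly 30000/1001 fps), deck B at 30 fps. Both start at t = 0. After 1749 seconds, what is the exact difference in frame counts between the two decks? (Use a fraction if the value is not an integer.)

4770/91 frames

A emits 30000/1001 × 1749 = 4770000/91 frames; B emits 30 × 1749 = 52470.
Difference = 4770/91 frames (≈ 52.4176); B is ahead of A.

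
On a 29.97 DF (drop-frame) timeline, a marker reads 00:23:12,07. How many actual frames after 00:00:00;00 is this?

41725

As if non-drop at 30 labels/s: (0 × 3600 + 23 × 60 + 12) × 30 + 7 = 41767.
Minute boundaries passed: 23; those not divisible by 10: 23 − 2 = 21; dropped labels = 2 × 21 = 42.
Actual frame index = 41767 − 42 = 41725.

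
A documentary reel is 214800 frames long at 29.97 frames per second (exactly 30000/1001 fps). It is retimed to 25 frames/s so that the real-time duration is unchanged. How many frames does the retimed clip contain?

179179 frames

Target frames = source frames × (target rate / source rate) = 214800 × (25)/(30000/1001) = 214800 × 1001/1200 = 179179.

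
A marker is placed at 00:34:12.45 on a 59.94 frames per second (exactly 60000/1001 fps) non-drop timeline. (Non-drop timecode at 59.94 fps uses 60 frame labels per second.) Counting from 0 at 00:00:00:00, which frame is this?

Total seconds to the label: (0 × 3600 + 34 × 60 + 12) = 2052.
Frame index = 2052 × 60 + 45 = 123165.

frame 123165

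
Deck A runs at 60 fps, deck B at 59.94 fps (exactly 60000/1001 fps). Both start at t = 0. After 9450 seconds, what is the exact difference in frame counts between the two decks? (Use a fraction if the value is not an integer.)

A emits 60 × 9450 = 567000 frames; B emits 60000/1001 × 9450 = 81000000/143.
Difference = 81000/143 frames (≈ 566.4336); B is behind A.

81000/143 frames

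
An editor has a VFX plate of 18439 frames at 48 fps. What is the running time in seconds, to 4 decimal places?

Running time = 18439 × 1/48 = 18439/48 s ≈ 384.1458 s.

384.1458 seconds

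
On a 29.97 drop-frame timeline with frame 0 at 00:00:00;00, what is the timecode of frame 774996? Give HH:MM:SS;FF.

Each 10-minute DF block holds 10 × 60 × 30 − 9 × 2 = 17982 frames. 774996 ÷ 17982 → 43 full blocks, remainder 1770.
Within the partial block the first minute is 1800 frames and each further minute 1798, so 0 further minute boundaries passed. Total skipped labels = 18 × 43 + 2 × 0 = 774.
Non-drop label index = 774996 + 774 = 775770; at 30 labels/s that is 07:10:59:00, i.e. DF 07:10:59;00.

07:10:59;00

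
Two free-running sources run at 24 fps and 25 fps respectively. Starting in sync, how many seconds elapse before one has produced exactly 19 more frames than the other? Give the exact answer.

19 seconds

The gap grows by |25 − 24| = 1 frame per second.
Time for a 19-frame gap: 19 ÷ (1) = 19 s.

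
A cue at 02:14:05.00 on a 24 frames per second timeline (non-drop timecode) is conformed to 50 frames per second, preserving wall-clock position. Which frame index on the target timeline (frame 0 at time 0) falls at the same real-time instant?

Source frame index: (2×3600 + 14×60 + 5) × 24 + 0 = 193080.
Real time: 193080 / (24) = 8045 s.
Target frame: (8045) × (50) = 402250.

frame 402250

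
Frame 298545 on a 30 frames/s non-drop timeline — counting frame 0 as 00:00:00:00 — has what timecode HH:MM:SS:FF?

298545 ÷ 30 = 9951 full seconds, remainder 15 frames.
9951 s = 2 h 45 min 51 s.
Timecode: 02:45:51:15.

02:45:51:15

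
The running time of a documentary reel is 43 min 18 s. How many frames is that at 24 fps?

62352 frames

43 min 18 s = 2598 s.
Frames = 2598 × 24 = 62352.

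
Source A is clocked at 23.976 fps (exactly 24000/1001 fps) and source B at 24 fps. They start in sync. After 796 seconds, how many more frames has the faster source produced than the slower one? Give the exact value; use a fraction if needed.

A emits 24000/1001 × 796 = 19104000/1001 frames; B emits 24 × 796 = 19104.
Difference = 19104/1001 frames (≈ 19.0849); B is ahead of A.

19104/1001 frames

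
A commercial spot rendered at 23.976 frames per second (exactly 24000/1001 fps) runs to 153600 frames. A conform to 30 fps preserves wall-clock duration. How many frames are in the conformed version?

Target frames = source frames × (target rate / source rate) = 153600 × (30)/(24000/1001) = 153600 × 1001/800 = 192192.

192192 frames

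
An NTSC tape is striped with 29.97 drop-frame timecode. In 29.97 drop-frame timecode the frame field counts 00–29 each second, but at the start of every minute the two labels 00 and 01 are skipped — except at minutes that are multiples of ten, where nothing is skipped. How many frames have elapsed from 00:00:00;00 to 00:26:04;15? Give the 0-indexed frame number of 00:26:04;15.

46887

As if non-drop at 30 labels/s: (0 × 3600 + 26 × 60 + 4) × 30 + 15 = 46935.
Minute boundaries passed: 26; those not divisible by 10: 26 − 2 = 24; dropped labels = 2 × 24 = 48.
Actual frame index = 46935 − 48 = 46887.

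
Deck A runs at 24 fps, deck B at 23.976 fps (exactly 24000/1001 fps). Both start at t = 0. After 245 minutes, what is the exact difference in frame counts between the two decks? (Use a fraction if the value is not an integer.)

50400/143 frames

245 min = 14700 s.
A emits 24 × 14700 = 352800 frames; B emits 24000/1001 × 14700 = 50400000/143.
Difference = 50400/143 frames (≈ 352.4476); B is behind A.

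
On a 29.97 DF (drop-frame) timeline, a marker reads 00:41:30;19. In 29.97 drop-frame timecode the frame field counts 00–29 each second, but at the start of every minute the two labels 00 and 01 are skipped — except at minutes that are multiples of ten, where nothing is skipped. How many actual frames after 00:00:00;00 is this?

As if non-drop at 30 labels/s: (0 × 3600 + 41 × 60 + 30) × 30 + 19 = 74719.
Minute boundaries passed: 41; those not divisible by 10: 41 − 4 = 37; dropped labels = 2 × 37 = 74.
Actual frame index = 74719 − 74 = 74645.

74645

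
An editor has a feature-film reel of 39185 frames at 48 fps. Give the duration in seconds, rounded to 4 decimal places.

816.3542 seconds

Running time = 39185 × 1/48 = 39185/48 s ≈ 816.3542 s.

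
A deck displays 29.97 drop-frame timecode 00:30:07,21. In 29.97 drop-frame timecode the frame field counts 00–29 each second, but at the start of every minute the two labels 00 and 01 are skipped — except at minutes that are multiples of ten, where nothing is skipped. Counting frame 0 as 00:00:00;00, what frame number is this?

As if non-drop at 30 labels/s: (0 × 3600 + 30 × 60 + 7) × 30 + 21 = 54231.
Minute boundaries passed: 30; those not divisible by 10: 30 − 3 = 27; dropped labels = 2 × 27 = 54.
Actual frame index = 54231 − 54 = 54177.

54177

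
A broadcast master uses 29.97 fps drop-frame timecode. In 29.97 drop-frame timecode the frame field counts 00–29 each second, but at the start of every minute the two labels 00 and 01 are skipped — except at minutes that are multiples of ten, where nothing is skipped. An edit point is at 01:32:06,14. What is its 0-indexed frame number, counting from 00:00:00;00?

165628

As if non-drop at 30 labels/s: (1 × 3600 + 32 × 60 + 6) × 30 + 14 = 165794.
Minute boundaries passed: 92; those not divisible by 10: 92 − 9 = 83; dropped labels = 2 × 83 = 166.
Actual frame index = 165794 − 166 = 165628.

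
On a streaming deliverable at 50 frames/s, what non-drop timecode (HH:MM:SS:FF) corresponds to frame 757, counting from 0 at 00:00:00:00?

757 ÷ 50 = 15 full seconds, remainder 7 frames.
15 s = 0 h 0 min 15 s.
Timecode: 00:00:15:07.

00:00:15:07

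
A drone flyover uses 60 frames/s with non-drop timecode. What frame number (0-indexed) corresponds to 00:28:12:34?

frame 101554

Total seconds to the label: (0 × 3600 + 28 × 60 + 12) = 1692.
Frame index = 1692 × 60 + 34 = 101554.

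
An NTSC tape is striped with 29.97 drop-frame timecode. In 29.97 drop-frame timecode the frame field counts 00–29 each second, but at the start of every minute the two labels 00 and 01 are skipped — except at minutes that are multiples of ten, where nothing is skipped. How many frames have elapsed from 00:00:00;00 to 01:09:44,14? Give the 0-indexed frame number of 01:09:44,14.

Complete 10-minute blocks: 6, each 17982 frames → 107892.
Remaining 9 whole minutes in the current block: 1800 + 8 × 1798 = 16184 frames.
Within the current minute: 44 × 30 + 14 − 2 = 1332 (labels ;00/;01 skipped at this minute). Total = 107892 + 16184 + 1332 = 125408.

125408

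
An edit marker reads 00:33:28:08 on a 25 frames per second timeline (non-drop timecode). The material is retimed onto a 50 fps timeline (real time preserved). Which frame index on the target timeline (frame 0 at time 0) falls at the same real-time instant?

Source frame index: (0×3600 + 33×60 + 28) × 25 + 8 = 50208.
Real time: 50208 / (25) = 50208/25 s.
Target frame: (50208/25) × (50) = 100416.

frame 100416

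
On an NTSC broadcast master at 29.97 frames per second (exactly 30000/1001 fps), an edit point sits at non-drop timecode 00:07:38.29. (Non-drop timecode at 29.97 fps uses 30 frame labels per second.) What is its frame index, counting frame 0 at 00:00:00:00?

13769

Total seconds to the label: (0 × 3600 + 7 × 60 + 38) = 458.
Frame index = 458 × 30 + 29 = 13769.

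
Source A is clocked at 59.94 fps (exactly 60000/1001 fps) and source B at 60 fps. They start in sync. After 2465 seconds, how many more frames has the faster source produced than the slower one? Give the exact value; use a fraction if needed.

A emits 60000/1001 × 2465 = 147900000/1001 frames; B emits 60 × 2465 = 147900.
Difference = 147900/1001 frames (≈ 147.7522); B is ahead of A.

147900/1001 frames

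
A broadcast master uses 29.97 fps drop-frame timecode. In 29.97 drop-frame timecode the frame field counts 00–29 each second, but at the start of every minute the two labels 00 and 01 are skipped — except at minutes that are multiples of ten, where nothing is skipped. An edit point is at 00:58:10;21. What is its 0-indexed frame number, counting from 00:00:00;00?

As if non-drop at 30 labels/s: (0 × 3600 + 58 × 60 + 10) × 30 + 21 = 104721.
Minute boundaries passed: 58; those not divisible by 10: 58 − 5 = 53; dropped labels = 2 × 53 = 106.
Actual frame index = 104721 − 106 = 104615.

104615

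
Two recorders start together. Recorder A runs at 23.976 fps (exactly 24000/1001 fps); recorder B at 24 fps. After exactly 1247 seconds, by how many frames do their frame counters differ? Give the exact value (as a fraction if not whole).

29928/1001 frames

A emits 24000/1001 × 1247 = 29928000/1001 frames; B emits 24 × 1247 = 29928.
Difference = 29928/1001 frames (≈ 29.8981); B is ahead of A.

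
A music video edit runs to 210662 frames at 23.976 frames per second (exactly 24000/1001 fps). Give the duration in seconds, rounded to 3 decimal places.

Running time = 210662 × 1001/24000 = 105436331/12000 s ≈ 8786.361 s.

8786.361 seconds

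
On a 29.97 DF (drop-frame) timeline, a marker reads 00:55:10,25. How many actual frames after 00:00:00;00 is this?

Complete 10-minute blocks: 5, each 17982 frames → 89910.
Remaining 5 whole minutes in the current block: 1800 + 4 × 1798 = 8992 frames.
Within the current minute: 10 × 30 + 25 − 2 = 323 (labels ;00/;01 skipped at this minute). Total = 89910 + 8992 + 323 = 99225.

99225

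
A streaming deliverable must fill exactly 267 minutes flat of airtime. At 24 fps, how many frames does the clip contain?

267 min = 16020 s.
Frames = 16020 × 24 = 384480.

384480 frames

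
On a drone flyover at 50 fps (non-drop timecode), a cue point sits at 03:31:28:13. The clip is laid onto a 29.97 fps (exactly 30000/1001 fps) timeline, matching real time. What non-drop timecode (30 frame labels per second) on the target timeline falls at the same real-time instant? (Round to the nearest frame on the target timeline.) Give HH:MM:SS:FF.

Source frame index: (3×3600 + 31×60 + 28) × 50 + 13 = 634413.
Real time: 634413 / (50) = 634413/50 s.
Target frame: (634413/50) × (30000/1001) = 29280600/77 ≈ 380267.532 → 380268.
At 30 labels/s: frame 380268 → 03:31:15:18.

03:31:15:18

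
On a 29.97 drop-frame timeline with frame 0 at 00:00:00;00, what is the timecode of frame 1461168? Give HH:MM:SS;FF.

13:32:34;10

Ten DF minutes hold 17982 frames, so frame 1461168 lies in block 81 (frames 1456542–1474523) with 4626 frames into that block.
The block's first minute is 1800 frames and the rest 1798 each; 4626 frames reaches minute 2, so 81 × 18 + 2 × 2 = 1462 labels have been skipped so far.
Adding those back, label number 1461168 + 1462 = 1462630 at 30 labels/s is 48754 s + 10 f = 13 h 32 min 34 s frame 10, i.e. 13:32:34;10.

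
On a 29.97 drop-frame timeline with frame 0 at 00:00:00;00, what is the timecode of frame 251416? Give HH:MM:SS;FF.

Ten DF minutes hold 17982 frames, so frame 251416 lies in block 13 (frames 233766–251747) with 17650 frames into that block.
The block's first minute is 1800 frames and the rest 1798 each; 17650 frames reaches minute 9, so 13 × 18 + 9 × 2 = 252 labels have been skipped so far.
Adding those back, label number 251416 + 252 = 251668 at 30 labels/s is 8388 s + 28 f = 2 h 19 min 48 s frame 28, i.e. 02:19:48;28.

02:19:48;28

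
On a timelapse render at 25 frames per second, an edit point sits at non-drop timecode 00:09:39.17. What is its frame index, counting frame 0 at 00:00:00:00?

Total seconds to the label: (0 × 3600 + 9 × 60 + 39) = 579.
Frame index = 579 × 25 + 17 = 14492.

14492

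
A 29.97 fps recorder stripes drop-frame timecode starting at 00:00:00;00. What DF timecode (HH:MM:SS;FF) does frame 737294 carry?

Ten DF minutes hold 17982 frames, so frame 737294 lies in block 41 (frames 737262–755243) with 32 frames into that block.
The block's first minute is 1800 frames and the rest 1798 each; 32 frames reaches minute 0, so 41 × 18 + 0 × 2 = 738 labels have been skipped so far.
Adding those back, label number 737294 + 738 = 738032 at 30 labels/s is 24601 s + 2 f = 6 h 50 min 1 s frame 2, i.e. 06:50:01;02.

06:50:01;02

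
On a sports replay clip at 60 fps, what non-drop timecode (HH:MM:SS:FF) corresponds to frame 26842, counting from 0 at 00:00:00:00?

26842 ÷ 60 = 447 full seconds, remainder 22 frames.
447 s = 0 h 7 min 27 s.
Timecode: 00:07:27:22.

00:07:27:22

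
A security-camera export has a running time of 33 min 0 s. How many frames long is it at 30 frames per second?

33 min 0 s = 1980 s.
Frames = 1980 × 30 = 59400.

59400 frames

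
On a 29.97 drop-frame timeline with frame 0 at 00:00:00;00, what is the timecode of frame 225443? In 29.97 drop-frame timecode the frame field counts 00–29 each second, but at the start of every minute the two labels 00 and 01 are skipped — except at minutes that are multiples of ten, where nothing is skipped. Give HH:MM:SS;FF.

02:05:22;09

Ten DF minutes hold 17982 frames, so frame 225443 lies in block 12 (frames 215784–233765) with 9659 frames into that block.
The block's first minute is 1800 frames and the rest 1798 each; 9659 frames reaches minute 5, so 12 × 18 + 5 × 2 = 226 labels have been skipped so far.
Adding those back, label number 225443 + 226 = 225669 at 30 labels/s is 7522 s + 9 f = 2 h 5 min 22 s frame 9, i.e. 02:05:22;09.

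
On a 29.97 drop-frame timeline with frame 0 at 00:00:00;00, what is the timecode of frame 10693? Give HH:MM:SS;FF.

00:05:56;23

Each 10-minute DF block holds 10 × 60 × 30 − 9 × 2 = 17982 frames. 10693 ÷ 17982 → 0 full blocks, remainder 10693.
Within the partial block the first minute is 1800 frames and each further minute 1798, so 5 further minute boundaries passed. Total skipped labels = 18 × 0 + 2 × 5 = 10.
Non-drop label index = 10693 + 10 = 10703; at 30 labels/s that is 00:05:56:23, i.e. DF 00:05:56;23.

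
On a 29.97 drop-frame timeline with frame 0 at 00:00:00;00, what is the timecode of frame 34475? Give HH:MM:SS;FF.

Each 10-minute DF block holds 10 × 60 × 30 − 9 × 2 = 17982 frames. 34475 ÷ 17982 → 1 full block, remainder 16493.
Within the partial block the first minute is 1800 frames and each further minute 1798, so 9 further minute boundaries passed. Total skipped labels = 18 × 1 + 2 × 9 = 36.
Non-drop label index = 34475 + 36 = 34511; at 30 labels/s that is 00:19:10:11, i.e. DF 00:19:10;11.

00:19:10;11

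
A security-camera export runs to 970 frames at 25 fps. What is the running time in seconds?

38.8 seconds

Running time = 970 / (25) = 38.8 s.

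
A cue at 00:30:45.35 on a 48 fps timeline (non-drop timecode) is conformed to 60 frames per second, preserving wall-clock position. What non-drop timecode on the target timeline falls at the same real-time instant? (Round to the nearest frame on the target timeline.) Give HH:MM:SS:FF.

Source frame index: (0×3600 + 30×60 + 45) × 48 + 35 = 88595.
Real time: 88595 / (48) = 88595/48 s.
Target frame: (88595/48) × (60) = 442975/4 ≈ 110743.750 → 110744.
At 60 labels/s: frame 110744 → 00:30:45:44.

00:30:45:44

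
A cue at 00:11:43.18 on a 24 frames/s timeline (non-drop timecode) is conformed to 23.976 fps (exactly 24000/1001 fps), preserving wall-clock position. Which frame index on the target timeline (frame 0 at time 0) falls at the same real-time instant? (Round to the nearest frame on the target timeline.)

frame 16873

Source frame index: (0×3600 + 11×60 + 43) × 24 + 18 = 16890.
Real time: 16890 / (24) = 2815/4 s.
Target frame: (2815/4) × (24000/1001) = 16890000/1001 ≈ 16873.127 → 16873.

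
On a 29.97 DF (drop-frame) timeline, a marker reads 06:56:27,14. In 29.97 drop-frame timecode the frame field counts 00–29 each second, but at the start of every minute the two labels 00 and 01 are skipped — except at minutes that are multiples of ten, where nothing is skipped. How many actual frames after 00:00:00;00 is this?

Complete 10-minute blocks: 41, each 17982 frames → 737262.
Remaining 6 whole minutes in the current block: 1800 + 5 × 1798 = 10790 frames.
Within the current minute: 27 × 30 + 14 − 2 = 822 (labels ;00/;01 skipped at this minute). Total = 737262 + 10790 + 822 = 748874.

748874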